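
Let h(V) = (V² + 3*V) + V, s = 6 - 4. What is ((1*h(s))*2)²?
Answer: 576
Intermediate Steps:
s = 2
h(V) = V² + 4*V
((1*h(s))*2)² = ((1*(2*(4 + 2)))*2)² = ((1*(2*6))*2)² = ((1*12)*2)² = (12*2)² = 24² = 576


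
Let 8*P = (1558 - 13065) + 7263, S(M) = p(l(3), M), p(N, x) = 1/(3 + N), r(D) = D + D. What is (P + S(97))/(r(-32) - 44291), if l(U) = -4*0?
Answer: 3181/266130 ≈ 0.011953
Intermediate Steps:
l(U) = 0
r(D) = 2*D
S(M) = 1/3 (S(M) = 1/(3 + 0) = 1/3)
P = -1061/2 (P = ((1558 - 13065) + 7263)/8 = (-11507 + 7263)/8 = (1/8)*(-4244) = -1061/2 ≈ -530.50)
(P + S(97))/(r(-32) - 44291) = (-1061/2 + 1/3)/(2*(-32) - 44291) = -3181/(6*(-64 - 44291)) = -3181/6/(-44355) = -3181/6*(-1/44355) = 3181/266130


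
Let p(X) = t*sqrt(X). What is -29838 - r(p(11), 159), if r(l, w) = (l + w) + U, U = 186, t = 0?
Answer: -30183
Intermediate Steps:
p(X) = 0 (p(X) = 0*sqrt(X) = 0)
r(l, w) = 186 + l + w (r(l, w) = (l + w) + 186 = 186 + l + w)
-29838 - r(p(11), 159) = -29838 - (186 + 0 + 159) = -29838 - 1*345 = -29838 - 345 = -30183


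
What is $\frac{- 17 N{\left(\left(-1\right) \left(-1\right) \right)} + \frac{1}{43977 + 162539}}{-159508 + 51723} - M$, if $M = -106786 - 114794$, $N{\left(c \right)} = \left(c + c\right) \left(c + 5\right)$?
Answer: $\frac{4932221732084063}{22259327060} \approx 2.2158 \cdot 10^{5}$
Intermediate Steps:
$N{\left(c \right)} = 2 c \left(5 + c\right)$
$M = -221580$ ($M = -106786 - 114794 = -221580$)
$\frac{- 17 N{\left(\left(-1\right) \left(-1\right) \right)} + \frac{1}{43977 + 162539}}{-159508 + 51723} - M = \frac{- 17 \cdot 2 \left(\left(-1\right) \left(-1\right)\right) \left(5 - -1\right) + \frac{1}{43977 + 162539}}{-159508 + 51723} - -221580 = \frac{- 17 \cdot 2 \cdot 1 \left(5 + 1\right) + \frac{1}{206516}}{-107785} + 221580 = \left(- 17 \cdot 2 \cdot 1 \cdot 6 + \frac{1}{206516}\right) \left(- \frac{1}{107785}\right) + 221580 = \left(\left(-17\right) 12 + \frac{1}{206516}\right) \left(- \frac{1}{107785}\right) + 221580 = \left(-204 + \frac{1}{206516}\right) \left(- \frac{1}{107785}\right) + 221580 = \left(- \frac{42129263}{206516}\right) \left(- \frac{1}{107785}\right) + 221580 = \frac{42129263}{22259327060} + 221580 = \frac{4932221732084063}{22259327060}$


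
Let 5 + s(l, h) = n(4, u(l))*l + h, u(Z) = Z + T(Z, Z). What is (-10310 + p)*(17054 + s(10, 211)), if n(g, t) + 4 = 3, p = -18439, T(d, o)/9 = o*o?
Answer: -495920250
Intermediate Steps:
T(d, o) = 9*o**2 (T(d, o) = 9*(o*o) = 9*o**2)
u(Z) = Z + 9*Z**2
n(g, t) = -1 (n(g, t) = -4 + 3 = -1)
s(l, h) = -5 + h - l (s(l, h) = -5 + (-l + h) = -5 + (h - l) = -5 + h - l)
(-10310 + p)*(17054 + s(10, 211)) = (-10310 - 18439)*(17054 + (-5 + 211 - 1*10)) = -28749*(17054 + (-5 + 211 - 10)) = -28749*(17054 + 196) = -28749*17250 = -495920250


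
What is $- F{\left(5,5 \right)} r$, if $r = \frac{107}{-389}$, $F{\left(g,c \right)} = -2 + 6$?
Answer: $\frac{428}{389} \approx 1.1003$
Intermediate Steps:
$F{\left(g,c \right)} = 4$
$r = - \frac{107}{389}$ ($r = 107 \left(- \frac{1}{389}\right) = - \frac{107}{389} \approx -0.27506$)
$- F{\left(5,5 \right)} r = \left(-1\right) 4 \left(- \frac{107}{389}\right) = \left(-4\right) \left(- \frac{107}{389}\right) = \frac{428}{389}$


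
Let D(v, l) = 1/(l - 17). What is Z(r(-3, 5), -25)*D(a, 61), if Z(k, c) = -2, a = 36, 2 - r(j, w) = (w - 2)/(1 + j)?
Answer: -1/22 ≈ -0.045455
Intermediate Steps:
r(j, w) = 2 - (-2 + w)/(1 + j) (r(j, w) = 2 - (w - 2)/(1 + j) = 2 - (-2 + w)/(1 + j))
D(v, l) = 1/(-17 + l)
Z(r(-3, 5), -25)*D(a, 61) = -2/(-17 + 61) = -2/44 = -2*1/44 = -1/22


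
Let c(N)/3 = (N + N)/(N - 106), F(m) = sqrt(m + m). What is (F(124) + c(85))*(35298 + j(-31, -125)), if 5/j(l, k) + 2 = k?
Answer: -762082970/889 + 8965682*sqrt(62)/127 ≈ -3.0136e+5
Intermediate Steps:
j(l, k) = 5/(-2 + k)
F(m) = sqrt(2)*sqrt(m) (F(m) = sqrt(2*m) = sqrt(2)*sqrt(m))
c(N) = 6*N/(-106 + N) (c(N) = 3*((N + N)/(N - 106)) = 3*((2*N)/(-106 + N)) = 3*(2*N/(-106 + N)) = 6*N/(-106 + N))
(F(124) + c(85))*(35298 + j(-31, -125)) = (sqrt(2)*sqrt(124) + 6*85/(-106 + 85))*(35298 + 5/(-2 - 125)) = (sqrt(2)*(2*sqrt(31)) + 6*85/(-21))*(35298 + 5/(-127)) = (2*sqrt(62) + 6*85*(-1/21))*(35298 + 5*(-1/127)) = (2*sqrt(62) - 170/7)*(35298 - 5/127) = (-170/7 + 2*sqrt(62))*(4482841/127) = -762082970/889 + 8965682*sqrt(62)/127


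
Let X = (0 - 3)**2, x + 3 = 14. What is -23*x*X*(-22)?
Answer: 50094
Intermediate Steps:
x = 11 (x = -3 + 14 = 11)
X = 9 (X = (-3)**2 = 9)
-23*x*X*(-22) = -23*11*9*(-22) = -2277*(-22) = -23*(-2178) = 50094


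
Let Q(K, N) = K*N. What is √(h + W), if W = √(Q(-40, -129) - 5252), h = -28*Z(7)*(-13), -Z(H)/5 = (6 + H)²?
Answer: √(-307580 + 2*I*√23) ≈ 0.009 + 554.6*I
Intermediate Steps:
Z(H) = -5*(6 + H)²
h = -307580 (h = -(-140)*(6 + 7)²*(-13) = -(-140)*13²*(-13) = -(-140)*169*(-13) = -28*(-845)*(-13) = 23660*(-13) = -307580)
W = 2*I*√23 (W = √(-40*(-129) - 5252) = √(5160 - 5252) = √(-92) = 2*I*√23 ≈ 9.5917*I)
√(h + W) = √(-307580 + 2*I*√23)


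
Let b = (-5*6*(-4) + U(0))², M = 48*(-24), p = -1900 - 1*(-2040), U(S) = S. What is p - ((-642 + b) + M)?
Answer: -12466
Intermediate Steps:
p = 140 (p = -1900 + 2040 = 140)
M = -1152
b = 14400 (b = (-5*6*(-4) + 0)² = (-30*(-4) + 0)² = (120 + 0)² = 120² = 14400)
p - ((-642 + b) + M) = 140 - ((-642 + 14400) - 1152) = 140 - (13758 - 1152) = 140 - 1*12606 = 140 - 12606 = -12466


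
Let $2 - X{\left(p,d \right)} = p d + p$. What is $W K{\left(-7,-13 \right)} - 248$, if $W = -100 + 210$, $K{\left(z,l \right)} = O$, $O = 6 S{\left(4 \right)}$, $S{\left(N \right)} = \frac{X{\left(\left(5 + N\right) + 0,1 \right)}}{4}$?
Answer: $-2888$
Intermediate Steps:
$X{\left(p,d \right)} = 2 - p - d p$ ($X{\left(p,d \right)} = 2 - \left(p d + p\right) = 2 - \left(d p + p\right) = 2 - \left(p + d p\right) = 2 - p - d p$)
$S{\left(N \right)} = -2 - \frac{N}{2}$ ($S{\left(N \right)} = \frac{2 - \left(\left(5 + N\right) + 0\right) - 1 \left(\left(5 + N\right) + 0\right)}{4} = \left(2 - \left(5 + N\right) - 1 \left(5 + N\right)\right) \frac{1}{4} = \left(2 - \left(5 + N\right) - \left(5 + N\right)\right) \frac{1}{4} = \left(-8 - 2 N\right) \frac{1}{4} = -2 - \frac{N}{2}$)
$O = -24$ ($O = 6 \left(-2 - 2\right) = 6 \left(-4\right) = -24$)
$K{\left(z,l \right)} = -24$
$W = 110$
$W K{\left(-7,-13 \right)} - 248 = 110 \left(-24\right) - 248 = -2640 - 248 = -2888$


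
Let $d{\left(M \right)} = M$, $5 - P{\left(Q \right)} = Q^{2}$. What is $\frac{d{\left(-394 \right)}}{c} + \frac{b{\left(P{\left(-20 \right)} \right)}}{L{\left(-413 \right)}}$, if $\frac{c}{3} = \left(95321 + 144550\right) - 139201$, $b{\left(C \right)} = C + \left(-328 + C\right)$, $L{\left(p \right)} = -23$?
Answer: $\frac{168819059}{3473115} \approx 48.607$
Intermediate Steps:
$P{\left(Q \right)} = 5 - Q^{2}$
$b{\left(C \right)} = -328 + 2 C$
$c = 302010$ ($c = 3 \left(\left(95321 + 144550\right) - 139201\right) = 3 \left(239871 - 139201\right) = 3 \cdot 100670 = 302010$)
$\frac{d{\left(-394 \right)}}{c} + \frac{b{\left(P{\left(-20 \right)} \right)}}{L{\left(-413 \right)}} = - \frac{394}{302010} + \frac{-328 + 2 \left(5 - \left(-20\right)^{2}\right)}{-23} = \left(-394\right) \frac{1}{302010} + \left(-328 + 2 \left(5 - 400\right)\right) \left(- \frac{1}{23}\right) = - \frac{197}{151005} + \left(-328 + 2 \left(5 - 400\right)\right) \left(- \frac{1}{23}\right) = - \frac{197}{151005} + \left(-328 + 2 \left(-395\right)\right) \left(- \frac{1}{23}\right) = - \frac{197}{151005} + \left(-328 - 790\right) \left(- \frac{1}{23}\right) = - \frac{197}{151005} - - \frac{1118}{23} = - \frac{197}{151005} + \frac{1118}{23} = \frac{168819059}{3473115}$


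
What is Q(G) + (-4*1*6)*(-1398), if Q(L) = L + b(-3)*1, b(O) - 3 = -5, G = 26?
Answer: 33576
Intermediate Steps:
b(O) = -2 (b(O) = 3 - 5 = -2)
Q(L) = -2 + L (Q(L) = L - 2*1 = L - 2 = -2 + L)
Q(G) + (-4*1*6)*(-1398) = (-2 + 26) + (-4*1*6)*(-1398) = 24 - 4*6*(-1398) = 24 - 24*(-1398) = 24 + 33552 = 33576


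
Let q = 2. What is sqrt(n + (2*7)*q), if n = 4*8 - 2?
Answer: sqrt(58) ≈ 7.6158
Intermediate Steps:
n = 30 (n = 32 - 2 = 30)
sqrt(n + (2*7)*q) = sqrt(30 + (2*7)*2) = sqrt(30 + 14*2) = sqrt(30 + 28) = sqrt(58)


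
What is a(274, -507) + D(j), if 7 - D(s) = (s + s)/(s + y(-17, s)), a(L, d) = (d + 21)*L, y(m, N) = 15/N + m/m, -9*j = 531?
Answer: -457667571/3437 ≈ -1.3316e+5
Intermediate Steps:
j = -59 (j = -1/9*531 = -59)
y(m, N) = 1 + 15/N (y(m, N) = 15/N + 1 = 1 + 15/N)
a(L, d) = L*(21 + d) (a(L, d) = (21 + d)*L = L*(21 + d))
D(s) = 7 - 2*s/(s + (15 + s)/s) (D(s) = 7 - (s + s)/(s + (15 + s)/s) = 7 - 2*s/(s + (15 + s)/s))
a(274, -507) + D(j) = 274*(21 - 507) + (105 + 5*(-59)**2 + 7*(-59))/(15 - 59 + (-59)**2) = 274*(-486) + (105 + 5*3481 - 413)/(15 - 59 + 3481) = -133164 + (105 + 17405 - 413)/3437 = -133164 + (1/3437)*17097 = -133164 + 17097/3437 = -457667571/3437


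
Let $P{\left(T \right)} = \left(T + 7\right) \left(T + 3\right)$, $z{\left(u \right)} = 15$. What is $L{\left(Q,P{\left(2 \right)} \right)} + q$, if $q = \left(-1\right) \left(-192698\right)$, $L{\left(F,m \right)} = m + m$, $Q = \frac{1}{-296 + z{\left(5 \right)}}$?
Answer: $192788$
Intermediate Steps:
$P{\left(T \right)} = \left(3 + T\right) \left(7 + T\right)$ ($P{\left(T \right)} = \left(7 + T\right) \left(3 + T\right) = \left(3 + T\right) \left(7 + T\right)$)
$Q = - \frac{1}{281}$ ($Q = \frac{1}{-296 + 15} = \frac{1}{-281} = - \frac{1}{281} \approx -0.0035587$)
$L{\left(F,m \right)} = 2 m$
$q = 192698$
$L{\left(Q,P{\left(2 \right)} \right)} + q = 2 \left(21 + 2^{2} + 10 \cdot 2\right) + 192698 = 2 \left(21 + 4 + 20\right) + 192698 = 2 \cdot 45 + 192698 = 90 + 192698 = 192788$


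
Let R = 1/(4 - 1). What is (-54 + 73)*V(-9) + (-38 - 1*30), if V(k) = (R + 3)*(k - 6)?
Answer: -1018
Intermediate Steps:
R = ⅓ (R = 1/3 = ⅓ ≈ 0.33333)
V(k) = -20 + 10*k/3 (V(k) = (⅓ + 3)*(k - 6) = 10*(-6 + k)/3 = -20 + 10*k/3)
(-54 + 73)*V(-9) + (-38 - 1*30) = (-54 + 73)*(-20 + (10/3)*(-9)) + (-38 - 1*30) = 19*(-20 - 30) + (-38 - 30) = 19*(-50) - 68 = -950 - 68 = -1018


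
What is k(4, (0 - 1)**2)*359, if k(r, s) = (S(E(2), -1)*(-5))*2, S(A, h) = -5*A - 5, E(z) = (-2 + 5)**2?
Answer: 179500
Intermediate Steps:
E(z) = 9 (E(z) = 3**2 = 9)
S(A, h) = -5 - 5*A
k(r, s) = 500 (k(r, s) = ((-5 - 5*9)*(-5))*2 = ((-5 - 45)*(-5))*2 = -50*(-5)*2 = 250*2 = 500)
k(4, (0 - 1)**2)*359 = 500*359 = 179500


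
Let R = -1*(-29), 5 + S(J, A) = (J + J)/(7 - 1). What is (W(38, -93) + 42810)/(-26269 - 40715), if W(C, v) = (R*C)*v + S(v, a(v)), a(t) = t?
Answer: 2488/2791 ≈ 0.89144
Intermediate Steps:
S(J, A) = -5 + J/3 (S(J, A) = -5 + (J + J)/(7 - 1) = -5 + (2*J)/6 = -5 + (2*J)*(⅙) = -5 + J/3)
R = 29
W(C, v) = -5 + v/3 + 29*C*v (W(C, v) = (29*C)*v + (-5 + v/3) = 29*C*v + (-5 + v/3) = -5 + v/3 + 29*C*v)
(W(38, -93) + 42810)/(-26269 - 40715) = ((-5 + (⅓)*(-93) + 29*38*(-93)) + 42810)/(-26269 - 40715) = ((-5 - 31 - 102486) + 42810)/(-66984) = (-102522 + 42810)*(-1/66984) = -59712*(-1/66984) = 2488/2791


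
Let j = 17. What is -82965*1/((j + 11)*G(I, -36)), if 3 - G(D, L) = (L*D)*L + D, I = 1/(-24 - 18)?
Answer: -248895/2846 ≈ -87.454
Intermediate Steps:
I = -1/42 (I = 1/(-42) = -1/42 ≈ -0.023810)
G(D, L) = 3 - D - D*L² (G(D, L) = 3 - ((L*D)*L + D) = 3 - ((D*L)*L + D) = 3 - (D*L² + D) = 3 - (D + D*L²) = 3 + (-D - D*L²) = 3 - D - D*L²)
-82965*1/((j + 11)*G(I, -36)) = -82965*1/((17 + 11)*(3 - 1*(-1/42) - 1*(-1/42)*(-36)²)) = -82965*1/(28*(3 + 1/42 - 1*(-1/42)*1296)) = -82965*1/(28*(3 + 1/42 + 216/7)) = -82965/((1423/42)*28) = -82965/2846/3 = -82965*3/2846 = -248895/2846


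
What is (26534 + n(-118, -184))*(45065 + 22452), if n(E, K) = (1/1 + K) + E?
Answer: 1771173461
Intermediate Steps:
n(E, K) = 1 + E + K (n(E, K) = (1 + K) + E = 1 + E + K)
(26534 + n(-118, -184))*(45065 + 22452) = (26534 + (1 - 118 - 184))*(45065 + 22452) = (26534 - 301)*67517 = 26233*67517 = 1771173461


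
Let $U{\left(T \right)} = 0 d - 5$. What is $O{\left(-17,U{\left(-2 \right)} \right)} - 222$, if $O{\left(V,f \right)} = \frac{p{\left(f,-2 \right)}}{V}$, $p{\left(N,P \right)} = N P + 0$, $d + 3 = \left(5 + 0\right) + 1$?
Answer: $- \frac{3784}{17} \approx -222.59$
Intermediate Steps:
$d = 3$ ($d = -3 + \left(\left(5 + 0\right) + 1\right) = -3 + \left(5 + 1\right) = -3 + 6 = 3$)
$U{\left(T \right)} = -5$ ($U{\left(T \right)} = 0 \cdot 3 - 5 = 0 - 5 = -5$)
$p{\left(N,P \right)} = N P$
$O{\left(V,f \right)} = - \frac{2 f}{V}$ ($O{\left(V,f \right)} = \frac{f \left(-2\right)}{V} = \frac{\left(-2\right) f}{V} = - \frac{2 f}{V}$)
$O{\left(-17,U{\left(-2 \right)} \right)} - 222 = \left(-2\right) \left(-5\right) \frac{1}{-17} - 222 = \left(-2\right) \left(-5\right) \left(- \frac{1}{17}\right) - 222 = - \frac{10}{17} - 222 = - \frac{3784}{17}$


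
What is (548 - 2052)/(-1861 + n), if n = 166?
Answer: 1504/1695 ≈ 0.88732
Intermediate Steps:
(548 - 2052)/(-1861 + n) = (548 - 2052)/(-1861 + 166) = -1504/(-1695) = -1504*(-1/1695) = 1504/1695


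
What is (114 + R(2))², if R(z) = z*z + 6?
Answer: 15376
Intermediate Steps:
R(z) = 6 + z² (R(z) = z² + 6 = 6 + z²)
(114 + R(2))² = (114 + (6 + 2²))² = (114 + (6 + 4))² = (114 + 10)² = 124² = 15376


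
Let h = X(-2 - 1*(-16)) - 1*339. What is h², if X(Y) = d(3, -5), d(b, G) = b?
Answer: 112896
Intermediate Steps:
X(Y) = 3
h = -336 (h = 3 - 1*339 = 3 - 339 = -336)
h² = (-336)² = 112896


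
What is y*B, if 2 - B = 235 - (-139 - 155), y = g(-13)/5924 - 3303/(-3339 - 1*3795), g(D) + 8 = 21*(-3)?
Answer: -1674143561/7043636 ≈ -237.68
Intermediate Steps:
g(D) = -71 (g(D) = -8 + 21*(-3) = -8 - 63 = -71)
y = 3176743/7043636 (y = -71/5924 - 3303/(-3339 - 1*3795) = -71*1/5924 - 3303/(-3339 - 3795) = -71/5924 - 3303/(-7134) = -71/5924 - 3303*(-1/7134) = -71/5924 + 1101/2378 = 3176743/7043636 ≈ 0.45101)
B = -527 (B = 2 - (235 - (-139 - 155)) = 2 - (235 - 1*(-294)) = 2 - (235 + 294) = 2 - 1*529 = 2 - 529 = -527)
y*B = (3176743/7043636)*(-527) = -1674143561/7043636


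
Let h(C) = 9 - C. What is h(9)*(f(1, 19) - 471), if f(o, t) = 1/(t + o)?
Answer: 0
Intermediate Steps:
f(o, t) = 1/(o + t)
h(9)*(f(1, 19) - 471) = (9 - 1*9)*(1/(1 + 19) - 471) = (9 - 9)*(1/20 - 471) = 0*(1/20 - 471) = 0*(-9419/20) = 0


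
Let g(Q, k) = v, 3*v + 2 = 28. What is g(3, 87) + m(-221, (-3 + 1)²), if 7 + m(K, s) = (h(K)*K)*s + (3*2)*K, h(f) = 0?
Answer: -3973/3 ≈ -1324.3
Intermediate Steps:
v = 26/3 (v = -⅔ + (⅓)*28 = -⅔ + 28/3 = 26/3 ≈ 8.6667)
m(K, s) = -7 + 6*K (m(K, s) = -7 + ((0*K)*s + (3*2)*K) = -7 + (0*s + 6*K) = -7 + (0 + 6*K) = -7 + 6*K)
g(Q, k) = 26/3
g(3, 87) + m(-221, (-3 + 1)²) = 26/3 + (-7 + 6*(-221)) = 26/3 + (-7 - 1326) = 26/3 - 1333 = -3973/3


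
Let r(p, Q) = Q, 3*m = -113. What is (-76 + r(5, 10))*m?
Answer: 2486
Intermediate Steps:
m = -113/3 (m = (⅓)*(-113) = -113/3 ≈ -37.667)
(-76 + r(5, 10))*m = (-76 + 10)*(-113/3) = -66*(-113/3) = 2486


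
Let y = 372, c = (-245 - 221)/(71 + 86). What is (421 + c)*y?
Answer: 24414732/157 ≈ 1.5551e+5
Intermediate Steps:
c = -466/157 ≈ -2.9682
(421 + c)*y = (421 - 466/157)*372 = (65631/157)*372 = 24414732/157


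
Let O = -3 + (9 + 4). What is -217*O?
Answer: -2170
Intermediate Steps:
O = 10 (O = -3 + 13 = 10)
-217*O = -217*10 = -2170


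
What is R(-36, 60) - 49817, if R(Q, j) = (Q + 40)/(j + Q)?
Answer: -298901/6 ≈ -49817.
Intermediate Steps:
R(Q, j) = (40 + Q)/(Q + j)
R(-36, 60) - 49817 = (40 - 36)/(-36 + 60) - 49817 = 4/24 - 49817 = (1/24)*4 - 49817 = ⅙ - 49817 = -298901/6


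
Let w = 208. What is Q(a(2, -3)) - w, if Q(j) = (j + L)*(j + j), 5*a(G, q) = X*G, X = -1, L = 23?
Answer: -5652/25 ≈ -226.08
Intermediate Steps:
a(G, q) = -G/5 (a(G, q) = (-G)/5 = -G/5)
Q(j) = 2*j*(23 + j) (Q(j) = (j + 23)*(j + j) = (23 + j)*(2*j) = 2*j*(23 + j))
Q(a(2, -3)) - w = 2*(-⅕*2)*(23 - ⅕*2) - 1*208 = 2*(-⅖)*(23 - ⅖) - 208 = 2*(-⅖)*(113/5) - 208 = -452/25 - 208 = -5652/25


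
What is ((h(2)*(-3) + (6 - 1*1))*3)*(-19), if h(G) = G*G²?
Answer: 1083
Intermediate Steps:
h(G) = G³
((h(2)*(-3) + (6 - 1*1))*3)*(-19) = ((2³*(-3) + (6 - 1*1))*3)*(-19) = ((8*(-3) + (6 - 1))*3)*(-19) = ((-24 + 5)*3)*(-19) = -19*3*(-19) = -57*(-19) = 1083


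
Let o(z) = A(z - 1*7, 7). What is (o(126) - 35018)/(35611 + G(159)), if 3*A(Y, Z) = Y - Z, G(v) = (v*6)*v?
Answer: -104942/561891 ≈ -0.18677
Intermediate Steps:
G(v) = 6*v**2 (G(v) = (6*v)*v = 6*v**2)
A(Y, Z) = -Z/3 + Y/3 (A(Y, Z) = (Y - Z)/3 = -Z/3 + Y/3)
o(z) = -14/3 + z/3 (o(z) = -1/3*7 + (z - 1*7)/3 = -7/3 + (z - 7)/3 = -7/3 + (-7 + z)/3 = -7/3 + (-7/3 + z/3) = -14/3 + z/3)
(o(126) - 35018)/(35611 + G(159)) = ((-14/3 + (1/3)*126) - 35018)/(35611 + 6*159**2) = ((-14/3 + 42) - 35018)/(35611 + 6*25281) = (112/3 - 35018)/(35611 + 151686) = -104942/3/187297 = -104942/3*1/187297 = -104942/561891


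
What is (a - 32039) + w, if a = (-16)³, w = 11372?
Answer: -24763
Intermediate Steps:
a = -4096
(a - 32039) + w = (-4096 - 32039) + 11372 = -36135 + 11372 = -24763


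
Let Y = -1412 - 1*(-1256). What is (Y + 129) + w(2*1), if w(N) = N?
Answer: -25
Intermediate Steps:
Y = -156 (Y = -1412 + 1256 = -156)
(Y + 129) + w(2*1) = (-156 + 129) + 2*1 = -27 + 2 = -25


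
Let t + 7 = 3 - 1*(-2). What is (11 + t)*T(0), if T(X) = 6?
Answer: 54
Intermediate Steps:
t = -2 (t = -7 + (3 - 1*(-2)) = -7 + (3 + 2) = -7 + 5 = -2)
(11 + t)*T(0) = (11 - 2)*6 = 9*6 = 54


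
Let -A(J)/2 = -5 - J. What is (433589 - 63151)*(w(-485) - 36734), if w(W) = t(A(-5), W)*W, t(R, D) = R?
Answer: -13607669492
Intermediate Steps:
A(J) = 10 + 2*J (A(J) = -2*(-5 - J) = 10 + 2*J)
w(W) = 0 (w(W) = (10 + 2*(-5))*W = (10 - 10)*W = 0*W = 0)
(433589 - 63151)*(w(-485) - 36734) = (433589 - 63151)*(0 - 36734) = 370438*(-36734) = -13607669492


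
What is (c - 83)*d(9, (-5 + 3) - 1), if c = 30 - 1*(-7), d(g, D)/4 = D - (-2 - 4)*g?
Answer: -9384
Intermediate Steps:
d(g, D) = 4*D + 24*g (d(g, D) = 4*(D - (-2 - 4)*g) = 4*(D - (-6)*g) = 4*(D + 6*g) = 4*D + 24*g)
c = 37 (c = 30 + 7 = 37)
(c - 83)*d(9, (-5 + 3) - 1) = (37 - 83)*(4*((-5 + 3) - 1) + 24*9) = -46*(4*(-2 - 1) + 216) = -46*(4*(-3) + 216) = -46*(-12 + 216) = -46*204 = -9384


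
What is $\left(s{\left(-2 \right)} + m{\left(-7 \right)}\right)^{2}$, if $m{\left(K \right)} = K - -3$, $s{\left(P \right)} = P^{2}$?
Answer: $0$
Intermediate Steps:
$m{\left(K \right)} = 3 + K$ ($m{\left(K \right)} = K + 3 = 3 + K$)
$\left(s{\left(-2 \right)} + m{\left(-7 \right)}\right)^{2} = \left(\left(-2\right)^{2} + \left(3 - 7\right)\right)^{2} = \left(4 - 4\right)^{2} = 0^{2} = 0$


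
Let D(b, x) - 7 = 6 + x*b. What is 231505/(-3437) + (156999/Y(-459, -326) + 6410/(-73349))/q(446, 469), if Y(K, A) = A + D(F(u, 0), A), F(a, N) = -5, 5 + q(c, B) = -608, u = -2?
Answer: -4582798041014414/67842012751891 ≈ -67.551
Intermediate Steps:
q(c, B) = -613 (q(c, B) = -5 - 608 = -613)
D(b, x) = 13 + b*x (D(b, x) = 7 + (6 + x*b) = 7 + (6 + b*x) = 13 + b*x)
Y(K, A) = 13 - 4*A (Y(K, A) = A + (13 - 5*A) = 13 - 4*A)
231505/(-3437) + (156999/Y(-459, -326) + 6410/(-73349))/q(446, 469) = 231505/(-3437) + (156999/(13 - 4*(-326)) + 6410/(-73349))/(-613) = 231505*(-1/3437) + (156999/(13 + 1304) + 6410*(-1/73349))*(-1/613) = -231505/3437 + (156999/1317 - 6410/73349)*(-1/613) = -231505/3437 + (156999*(1/1317) - 6410/73349)*(-1/613) = -231505/3437 + (52333/439 - 6410/73349)*(-1/613) = -231505/3437 + (3835759227/32200211)*(-1/613) = -231505/3437 - 3835759227/19738729343 = -4582798041014414/67842012751891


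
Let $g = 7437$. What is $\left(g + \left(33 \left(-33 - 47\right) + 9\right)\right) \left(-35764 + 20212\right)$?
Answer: $-74742912$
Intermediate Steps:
$\left(g + \left(33 \left(-33 - 47\right) + 9\right)\right) \left(-35764 + 20212\right) = \left(7437 + \left(33 \left(-33 - 47\right) + 9\right)\right) \left(-35764 + 20212\right) = \left(7437 + \left(33 \left(-80\right) + 9\right)\right) \left(-15552\right) = \left(7437 + \left(-2640 + 9\right)\right) \left(-15552\right) = \left(7437 - 2631\right) \left(-15552\right) = 4806 \left(-15552\right) = -74742912$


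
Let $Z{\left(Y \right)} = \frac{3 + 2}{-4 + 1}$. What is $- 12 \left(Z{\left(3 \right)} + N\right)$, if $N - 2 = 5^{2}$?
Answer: $-304$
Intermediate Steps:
$Z{\left(Y \right)} = - \frac{5}{3}$ ($Z{\left(Y \right)} = \frac{5}{-3} = 5 \left(- \frac{1}{3}\right) = - \frac{5}{3}$)
$N = 27$ ($N = 2 + 5^{2} = 2 + 25 = 27$)
$- 12 \left(Z{\left(3 \right)} + N\right) = - 12 \left(- \frac{5}{3} + 27\right) = \left(-12\right) \frac{76}{3} = -304$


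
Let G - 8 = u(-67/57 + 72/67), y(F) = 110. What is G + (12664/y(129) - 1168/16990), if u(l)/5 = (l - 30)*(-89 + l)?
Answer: 18443886018095744/1362872991645 ≈ 13533.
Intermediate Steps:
u(l) = 5*(-89 + l)*(-30 + l) (u(l) = 5*((l - 30)*(-89 + l)) = 5*((-30 + l)*(-89 + l)) = 5*((-89 + l)*(-30 + l)) = 5*(-89 + l)*(-30 + l))
G = 195698815988/14584761 (G = 8 + (13350 - 595*(-67/57 + 72/67) + 5*(-67/57 + 72/67)²) = 8 + (13350 - 595*(-385/3819) + 5*(-385/3819)²) = 8 + (13350 + 229075/3819 + 5*(148225/14584761)) = 8 + (13350 + 229075/3819 + 741125/14584761) = 8 + 195582137900/14584761 = 195698815988/14584761 ≈ 13418.)
G + (12664/y(129) - 1168/16990) = 195698815988/14584761 + (12664/110 - 1168/16990) = 195698815988/14584761 + (12664*(1/110) - 1168*1/16990) = 195698815988/14584761 + (6332/55 - 584/8495) = 195698815988/14584761 + 10751644/93445 = 18443886018095744/1362872991645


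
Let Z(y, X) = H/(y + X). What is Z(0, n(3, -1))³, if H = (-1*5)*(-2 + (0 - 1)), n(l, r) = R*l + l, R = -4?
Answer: -125/27 ≈ -4.6296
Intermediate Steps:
n(l, r) = -3*l (n(l, r) = -4*l + l = -3*l)
H = 15 (H = -5*(-2 - 1) = -5*(-3) = 15)
Z(y, X) = 15/(X + y) (Z(y, X) = 15/(y + X) = 15/(X + y))
Z(0, n(3, -1))³ = (15/(-3*3 + 0))³ = (15/(-9 + 0))³ = (15/(-9))³ = (15*(-⅑))³ = (-5/3)³ = -125/27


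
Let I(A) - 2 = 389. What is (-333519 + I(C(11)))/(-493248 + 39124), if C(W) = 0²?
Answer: 83282/113531 ≈ 0.73356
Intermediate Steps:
C(W) = 0
I(A) = 391 (I(A) = 2 + 389 = 391)
(-333519 + I(C(11)))/(-493248 + 39124) = (-333519 + 391)/(-493248 + 39124) = -333128/(-454124) = -333128*(-1/454124) = 83282/113531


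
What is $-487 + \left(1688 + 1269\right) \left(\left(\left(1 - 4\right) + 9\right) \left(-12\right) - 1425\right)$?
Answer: $-4427116$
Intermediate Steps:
$-487 + \left(1688 + 1269\right) \left(\left(\left(1 - 4\right) + 9\right) \left(-12\right) - 1425\right) = -487 + 2957 \left(\left(\left(1 - 4\right) + 9\right) \left(-12\right) - 1425\right) = -487 + 2957 \left(\left(-3 + 9\right) \left(-12\right) - 1425\right) = -487 + 2957 \left(6 \left(-12\right) - 1425\right) = -487 + 2957 \left(-72 - 1425\right) = -487 + 2957 \left(-1497\right) = -487 - 4426629 = -4427116$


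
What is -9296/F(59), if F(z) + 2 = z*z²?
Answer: -9296/205377 ≈ -0.045263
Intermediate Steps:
F(z) = -2 + z³ (F(z) = -2 + z*z² = -2 + z³)
-9296/F(59) = -9296/(-2 + 59³) = -9296/(-2 + 205379) = -9296/205377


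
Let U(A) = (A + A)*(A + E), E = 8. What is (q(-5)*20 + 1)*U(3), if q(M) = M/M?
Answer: 1386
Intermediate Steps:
q(M) = 1
U(A) = 2*A*(8 + A) (U(A) = (A + A)*(A + 8) = (2*A)*(8 + A) = 2*A*(8 + A))
(q(-5)*20 + 1)*U(3) = (1*20 + 1)*(2*3*(8 + 3)) = (20 + 1)*(2*3*11) = 21*66 = 1386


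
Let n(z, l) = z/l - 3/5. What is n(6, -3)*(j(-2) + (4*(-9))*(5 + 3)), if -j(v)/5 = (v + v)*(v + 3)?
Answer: 3484/5 ≈ 696.80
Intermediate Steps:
j(v) = -10*v*(3 + v) (j(v) = -5*(v + v)*(v + 3) = -5*2*v*(3 + v) = -10*v*(3 + v))
n(z, l) = -⅗ + z/l (n(z, l) = z/l - 3*⅕ = z/l - ⅗ = -⅗ + z/l)
n(6, -3)*(j(-2) + (4*(-9))*(5 + 3)) = (-⅗ + 6/(-3))*(-10*(-2)*(3 - 2) + (4*(-9))*(5 + 3)) = (-⅗ + 6*(-⅓))*(-10*(-2)*1 - 36*8) = (-⅗ - 2)*(20 - 288) = -13/5*(-268) = 3484/5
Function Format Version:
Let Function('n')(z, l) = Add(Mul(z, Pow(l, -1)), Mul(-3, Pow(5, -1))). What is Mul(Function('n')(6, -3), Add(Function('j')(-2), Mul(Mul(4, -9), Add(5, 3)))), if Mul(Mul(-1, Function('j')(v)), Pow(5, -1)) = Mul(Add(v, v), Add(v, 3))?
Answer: Rational(3484, 5) ≈ 696.80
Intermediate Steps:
Function('j')(v) = Mul(-10, v, Add(3, v)) (Function('j')(v) = Mul(-5, Mul(Add(v, v), Add(v, 3))) = Mul(-5, Mul(Mul(2, v), Add(3, v))) = Mul(-5, Mul(2, v, Add(3, v))) = Mul(-10, v, Add(3, v)))
Function('n')(z, l) = Add(Rational(-3, 5), Mul(z, Pow(l, -1))) (Function('n')(z, l) = Add(Mul(z, Pow(l, -1)), Mul(-3, Rational(1, 5))) = Add(Mul(z, Pow(l, -1)), Rational(-3, 5)) = Add(Rational(-3, 5), Mul(z, Pow(l, -1))))
Mul(Function('n')(6, -3), Add(Function('j')(-2), Mul(Mul(4, -9), Add(5, 3)))) = Mul(Add(Rational(-3, 5), Mul(6, Pow(-3, -1))), Add(Mul(-10, -2, Add(3, -2)), Mul(Mul(4, -9), Add(5, 3)))) = Mul(Add(Rational(-3, 5), Mul(6, Rational(-1, 3))), Add(Mul(-10, -2, 1), Mul(-36, 8))) = Mul(Add(Rational(-3, 5), -2), Add(20, -288)) = Mul(Rational(-13, 5), -268) = Rational(3484, 5)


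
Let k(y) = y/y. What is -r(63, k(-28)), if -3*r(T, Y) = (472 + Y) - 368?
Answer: 35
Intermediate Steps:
k(y) = 1
r(T, Y) = -104/3 - Y/3 (r(T, Y) = -((472 + Y) - 368)/3 = -(104 + Y)/3 = -104/3 - Y/3)
-r(63, k(-28)) = -(-104/3 - ⅓*1) = -(-104/3 - ⅓) = -1*(-35) = 35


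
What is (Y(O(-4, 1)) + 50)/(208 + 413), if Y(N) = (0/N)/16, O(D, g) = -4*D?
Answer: 50/621 ≈ 0.080515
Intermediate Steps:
Y(N) = 0 (Y(N) = 0*(1/16) = 0)
(Y(O(-4, 1)) + 50)/(208 + 413) = (0 + 50)/(208 + 413) = 50/621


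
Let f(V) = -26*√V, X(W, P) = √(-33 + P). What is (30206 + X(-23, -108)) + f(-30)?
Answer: 30206 + I*√141 - 26*I*√30 ≈ 30206.0 - 130.53*I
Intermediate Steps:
(30206 + X(-23, -108)) + f(-30) = (30206 + √(-33 - 108)) - 26*I*√30 = (30206 + √(-141)) - 26*I*√30 = (30206 + I*√141) - 26*I*√30 = 30206 + I*√141 - 26*I*√30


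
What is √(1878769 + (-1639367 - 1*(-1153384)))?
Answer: 3*√154754 ≈ 1180.2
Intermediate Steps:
√(1878769 + (-1639367 - 1*(-1153384))) = √(1878769 + (-1639367 + 1153384)) = √(1878769 - 485983) = √1392786 = 3*√154754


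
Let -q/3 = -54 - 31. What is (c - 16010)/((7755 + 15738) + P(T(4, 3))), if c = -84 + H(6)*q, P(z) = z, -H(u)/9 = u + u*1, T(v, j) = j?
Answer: -21817/11748 ≈ -1.8571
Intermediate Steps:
q = 255 (q = -3*(-54 - 31) = -3*(-85) = 255)
H(u) = -18*u (H(u) = -9*(u + u*1) = -9*(u + u) = -18*u)
c = -27624 (c = -84 - 18*6*255 = -84 - 108*255 = -84 - 27540 = -27624)
(c - 16010)/((7755 + 15738) + P(T(4, 3))) = (-27624 - 16010)/((7755 + 15738) + 3) = -43634/(23493 + 3) = -43634/23496 = -43634*1/23496 = -21817/11748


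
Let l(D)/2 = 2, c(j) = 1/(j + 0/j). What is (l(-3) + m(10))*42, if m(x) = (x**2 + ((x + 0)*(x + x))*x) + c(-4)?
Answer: 176715/2 ≈ 88358.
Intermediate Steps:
c(j) = 1/j (c(j) = 1/(j + 0) = 1/j)
l(D) = 4 (l(D) = 2*2 = 4)
m(x) = -1/4 + x**2 + 2*x**3 (m(x) = (x**2 + ((x + 0)*(x + x))*x) + 1/(-4) = (x**2 + (x*(2*x))*x) - 1/4 = (x**2 + (2*x**2)*x) - 1/4 = (x**2 + 2*x**3) - 1/4 = -1/4 + x**2 + 2*x**3)
(l(-3) + m(10))*42 = (4 + (-1/4 + 10**2 + 2*10**3))*42 = (4 + (-1/4 + 100 + 2*1000))*42 = (4 + (-1/4 + 100 + 2000))*42 = (4 + 8399/4)*42 = (8415/4)*42 = 176715/2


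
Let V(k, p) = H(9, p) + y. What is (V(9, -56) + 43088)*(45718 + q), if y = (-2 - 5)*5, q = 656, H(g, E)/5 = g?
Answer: 1998626652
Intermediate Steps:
H(g, E) = 5*g
y = -35 (y = -7*5 = -35)
V(k, p) = 10 (V(k, p) = 5*9 - 35 = 45 - 35 = 10)
(V(9, -56) + 43088)*(45718 + q) = (10 + 43088)*(45718 + 656) = 43098*46374 = 1998626652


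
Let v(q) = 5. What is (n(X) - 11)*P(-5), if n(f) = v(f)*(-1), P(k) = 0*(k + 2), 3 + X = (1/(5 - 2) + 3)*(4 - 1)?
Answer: 0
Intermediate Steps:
X = 7 (X = -3 + (1/(5 - 2) + 3)*(4 - 1) = -3 + (1/3 + 3)*3 = -3 + (10/3)*3 = -3 + 10 = 7)
P(k) = 0 (P(k) = 0*(2 + k) = 0)
n(f) = -5 (n(f) = 5*(-1) = -5)
(n(X) - 11)*P(-5) = (-5 - 11)*0 = -16*0 = 0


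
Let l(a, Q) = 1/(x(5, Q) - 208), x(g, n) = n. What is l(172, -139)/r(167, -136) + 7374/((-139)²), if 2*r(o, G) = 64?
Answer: 81861575/214540384 ≈ 0.38157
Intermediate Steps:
r(o, G) = 32 (r(o, G) = (½)*64 = 32)
l(a, Q) = 1/(-208 + Q) (l(a, Q) = 1/(Q - 208) = 1/(-208 + Q))
l(172, -139)/r(167, -136) + 7374/((-139)²) = 1/(-208 - 139*32) + 7374/((-139)²) = (1/32)/(-347) + 7374/19321 = -1/347*1/32 + 7374*(1/19321) = -1/11104 + 7374/19321 = 81861575/214540384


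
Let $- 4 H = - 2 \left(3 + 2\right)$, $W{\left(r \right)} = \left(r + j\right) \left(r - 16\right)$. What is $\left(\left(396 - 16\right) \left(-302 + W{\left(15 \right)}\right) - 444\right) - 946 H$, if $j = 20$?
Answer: $-130869$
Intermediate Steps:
$W{\left(r \right)} = \left(-16 + r\right) \left(20 + r\right)$ ($W{\left(r \right)} = \left(r + 20\right) \left(r - 16\right) = \left(20 + r\right) \left(-16 + r\right) = \left(-16 + r\right) \left(20 + r\right)$)
$H = \frac{5}{2}$ ($H = - \frac{\left(-2\right) \left(3 + 2\right)}{4} = - \frac{\left(-2\right) 5}{4} = \left(- \frac{1}{4}\right) \left(-10\right) = \frac{5}{2} \approx 2.5$)
$\left(\left(396 - 16\right) \left(-302 + W{\left(15 \right)}\right) - 444\right) - 946 H = \left(\left(396 - 16\right) \left(-302 + \left(-320 + 15^{2} + 4 \cdot 15\right)\right) - 444\right) - 2365 = \left(380 \left(-302 + \left(-320 + 225 + 60\right)\right) - 444\right) - 2365 = \left(380 \left(-302 - 35\right) - 444\right) - 2365 = \left(380 \left(-337\right) - 444\right) - 2365 = \left(-128060 - 444\right) - 2365 = -128504 - 2365 = -130869$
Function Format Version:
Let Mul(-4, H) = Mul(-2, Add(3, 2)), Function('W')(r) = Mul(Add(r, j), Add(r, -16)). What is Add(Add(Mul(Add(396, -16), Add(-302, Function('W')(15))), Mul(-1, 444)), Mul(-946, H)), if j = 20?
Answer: -130869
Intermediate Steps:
Function('W')(r) = Mul(Add(-16, r), Add(20, r)) (Function('W')(r) = Mul(Add(r, 20), Add(r, -16)) = Mul(Add(20, r), Add(-16, r)) = Mul(Add(-16, r), Add(20, r)))
H = Rational(5, 2) (H = Mul(Rational(-1, 4), Mul(-2, Add(3, 2))) = Mul(Rational(-1, 4), Mul(-2, 5)) = Mul(Rational(-1, 4), -10) = Rational(5, 2) ≈ 2.5000)
Add(Add(Mul(Add(396, -16), Add(-302, Function('W')(15))), Mul(-1, 444)), Mul(-946, H)) = Add(Add(Mul(Add(396, -16), Add(-302, Add(-320, Pow(15, 2), Mul(4, 15)))), Mul(-1, 444)), Mul(-946, Rational(5, 2))) = Add(Add(Mul(380, Add(-302, Add(-320, 225, 60))), -444), -2365) = Add(Add(Mul(380, Add(-302, -35)), -444), -2365) = Add(Add(Mul(380, -337), -444), -2365) = Add(Add(-128060, -444), -2365) = Add(-128504, -2365) = -130869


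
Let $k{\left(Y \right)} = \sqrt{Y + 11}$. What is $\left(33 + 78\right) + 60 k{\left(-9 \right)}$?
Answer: $111 + 60 \sqrt{2} \approx 195.85$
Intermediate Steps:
$k{\left(Y \right)} = \sqrt{11 + Y}$
$\left(33 + 78\right) + 60 k{\left(-9 \right)} = \left(33 + 78\right) + 60 \sqrt{11 - 9} = 111 + 60 \sqrt{2}$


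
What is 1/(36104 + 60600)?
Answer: 1/96704 ≈ 1.0341e-5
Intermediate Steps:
1/(36104 + 60600) = 1/96704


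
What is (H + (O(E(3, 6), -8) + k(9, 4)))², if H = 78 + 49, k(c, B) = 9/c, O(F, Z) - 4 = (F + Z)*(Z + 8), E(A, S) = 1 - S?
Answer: 17424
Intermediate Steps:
O(F, Z) = 4 + (8 + Z)*(F + Z) (O(F, Z) = 4 + (F + Z)*(Z + 8) = 4 + (F + Z)*(8 + Z) = 4 + (8 + Z)*(F + Z))
H = 127
(H + (O(E(3, 6), -8) + k(9, 4)))² = (127 + ((4 + (-8)² + 8*(1 - 1*6) + 8*(-8) + (1 - 1*6)*(-8)) + 9/9))² = (127 + ((4 + 64 + 8*(1 - 6) - 64 + (1 - 6)*(-8)) + 9*(⅑)))² = (127 + ((4 + 64 + 8*(-5) - 64 - 5*(-8)) + 1))² = (127 + ((4 + 64 - 40 - 64 + 40) + 1))² = (127 + (4 + 1))² = (127 + 5)² = 132² = 17424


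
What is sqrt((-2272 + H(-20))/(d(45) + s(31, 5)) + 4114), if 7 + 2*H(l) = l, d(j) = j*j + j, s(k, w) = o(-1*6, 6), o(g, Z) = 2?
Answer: sqrt(90088895)/148 ≈ 64.132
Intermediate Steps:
s(k, w) = 2
d(j) = j + j**2 (d(j) = j**2 + j = j + j**2)
H(l) = -7/2 + l/2
sqrt((-2272 + H(-20))/(d(45) + s(31, 5)) + 4114) = sqrt((-2272 + (-7/2 + (1/2)*(-20)))/(45*(1 + 45) + 2) + 4114) = sqrt((-2272 + (-7/2 - 10))/(45*46 + 2) + 4114) = sqrt((-2272 - 27/2)/(2070 + 2) + 4114) = sqrt(-4571/2/2072 + 4114) = sqrt(-4571/2*1/2072 + 4114) = sqrt(-653/592 + 4114) = sqrt(2434835/592) = sqrt(90088895)/148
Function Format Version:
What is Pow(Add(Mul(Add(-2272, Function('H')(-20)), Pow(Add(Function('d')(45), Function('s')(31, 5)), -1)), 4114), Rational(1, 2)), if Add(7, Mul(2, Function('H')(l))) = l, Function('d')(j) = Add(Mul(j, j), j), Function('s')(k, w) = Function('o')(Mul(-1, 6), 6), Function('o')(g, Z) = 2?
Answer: Mul(Rational(1, 148), Pow(90088895, Rational(1, 2))) ≈ 64.132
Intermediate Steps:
Function('s')(k, w) = 2
Function('d')(j) = Add(j, Pow(j, 2)) (Function('d')(j) = Add(Pow(j, 2), j) = Add(j, Pow(j, 2)))
Function('H')(l) = Add(Rational(-7, 2), Mul(Rational(1, 2), l))
Pow(Add(Mul(Add(-2272, Function('H')(-20)), Pow(Add(Function('d')(45), Function('s')(31, 5)), -1)), 4114), Rational(1, 2)) = Pow(Add(Mul(Add(-2272, Add(Rational(-7, 2), Mul(Rational(1, 2), -20))), Pow(Add(Mul(45, Add(1, 45)), 2), -1)), 4114), Rational(1, 2)) = Pow(Add(Mul(Add(-2272, Add(Rational(-7, 2), -10)), Pow(Add(Mul(45, 46), 2), -1)), 4114), Rational(1, 2)) = Pow(Add(Mul(Add(-2272, Rational(-27, 2)), Pow(Add(2070, 2), -1)), 4114), Rational(1, 2)) = Pow(Add(Mul(Rational(-4571, 2), Pow(2072, -1)), 4114), Rational(1, 2)) = Pow(Add(Mul(Rational(-4571, 2), Rational(1, 2072)), 4114), Rational(1, 2)) = Pow(Add(Rational(-653, 592), 4114), Rational(1, 2)) = Pow(Rational(2434835, 592), Rational(1, 2)) = Mul(Rational(1, 148), Pow(90088895, Rational(1, 2)))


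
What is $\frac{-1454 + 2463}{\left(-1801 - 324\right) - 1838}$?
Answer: $- \frac{1009}{3963} \approx -0.25461$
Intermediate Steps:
$\frac{-1454 + 2463}{\left(-1801 - 324\right) - 1838} = \frac{1009}{-2125 - 1838} = \frac{1009}{-3963} = 1009 \left(- \frac{1}{3963}\right) = - \frac{1009}{3963}$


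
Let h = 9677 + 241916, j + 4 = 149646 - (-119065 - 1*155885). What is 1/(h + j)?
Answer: 1/676185 ≈ 1.4789e-6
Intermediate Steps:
j = 424592 (j = -4 + (149646 - (-119065 - 1*155885)) = -4 + (149646 - (-119065 - 155885)) = -4 + (149646 - 1*(-274950)) = -4 + (149646 + 274950) = -4 + 424596 = 424592)
h = 251593
1/(h + j) = 1/(251593 + 424592) = 1/676185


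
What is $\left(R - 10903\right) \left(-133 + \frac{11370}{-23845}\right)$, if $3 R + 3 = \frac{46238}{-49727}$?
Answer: $\frac{1035487608671962}{711444189} \approx 1.4555 \cdot 10^{6}$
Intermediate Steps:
$R = - \frac{195419}{149181}$ ($R = -1 + \frac{46238 \frac{1}{-49727}}{3} = -1 + \frac{46238 \left(- \frac{1}{49727}\right)}{3} = -1 + \frac{1}{3} \left(- \frac{46238}{49727}\right) = -1 - \frac{46238}{149181} = - \frac{195419}{149181} \approx -1.3099$)
$\left(R - 10903\right) \left(-133 + \frac{11370}{-23845}\right) = \left(- \frac{195419}{149181} - 10903\right) \left(-133 + \frac{11370}{-23845}\right) = - \frac{1626715862 \left(-133 + 11370 \left(- \frac{1}{23845}\right)\right)}{149181} = - \frac{1626715862 \left(-133 - \frac{2274}{4769}\right)}{149181} = \left(- \frac{1626715862}{149181}\right) \left(- \frac{636551}{4769}\right) = \frac{1035487608671962}{711444189}$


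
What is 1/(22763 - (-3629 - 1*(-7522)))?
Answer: 1/18870 ≈ 5.2994e-5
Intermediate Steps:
1/(22763 - (-3629 - 1*(-7522))) = 1/(22763 - (-3629 + 7522)) = 1/(22763 - 1*3893) = 1/(22763 - 3893) = 1/18870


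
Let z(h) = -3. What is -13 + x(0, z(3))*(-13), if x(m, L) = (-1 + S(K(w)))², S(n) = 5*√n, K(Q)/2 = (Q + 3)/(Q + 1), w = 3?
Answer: -1001 + 130*√3 ≈ -775.83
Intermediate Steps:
K(Q) = 2*(3 + Q)/(1 + Q) (K(Q) = 2*((Q + 3)/(Q + 1)) = 2*((3 + Q)/(1 + Q)) = 2*(3 + Q)/(1 + Q))
x(m, L) = (-1 + 5*√3)² (x(m, L) = (-1 + 5*√(2*(3 + 3)/(1 + 3)))² = (-1 + 5*√(2*6/4))² = (-1 + 5*√(2*(¼)*6))² = (-1 + 5*√3)²)
-13 + x(0, z(3))*(-13) = -13 + (76 - 10*√3)*(-13) = -13 + (-988 + 130*√3) = -1001 + 130*√3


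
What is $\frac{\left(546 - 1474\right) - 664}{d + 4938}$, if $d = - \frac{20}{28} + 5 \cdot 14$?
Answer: $- \frac{11144}{35051} \approx -0.31794$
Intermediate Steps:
$d = \frac{485}{7}$ ($d = \left(-20\right) \frac{1}{28} + 70 = - \frac{5}{7} + 70 = \frac{485}{7} \approx 69.286$)
$\frac{\left(546 - 1474\right) - 664}{d + 4938} = \frac{\left(546 - 1474\right) - 664}{\frac{485}{7} + 4938} = \frac{\left(546 - 1474\right) - 664}{\frac{35051}{7}} = \left(-928 - 664\right) \frac{7}{35051} = \left(-1592\right) \frac{7}{35051} = - \frac{11144}{35051}$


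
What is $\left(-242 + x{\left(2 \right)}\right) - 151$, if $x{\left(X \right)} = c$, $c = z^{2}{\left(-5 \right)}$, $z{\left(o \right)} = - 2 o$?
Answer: $-293$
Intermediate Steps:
$c = 100$ ($c = \left(\left(-2\right) \left(-5\right)\right)^{2} = 10^{2} = 100$)
$x{\left(X \right)} = 100$
$\left(-242 + x{\left(2 \right)}\right) - 151 = \left(-242 + 100\right) - 151 = -142 - 151 = -293$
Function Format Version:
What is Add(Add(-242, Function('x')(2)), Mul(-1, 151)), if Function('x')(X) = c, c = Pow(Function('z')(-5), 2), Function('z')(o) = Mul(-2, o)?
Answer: -293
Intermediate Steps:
c = 100 (c = Pow(Mul(-2, -5), 2) = Pow(10, 2) = 100)
Function('x')(X) = 100
Add(Add(-242, Function('x')(2)), Mul(-1, 151)) = Add(Add(-242, 100), Mul(-1, 151)) = Add(-142, -151) = -293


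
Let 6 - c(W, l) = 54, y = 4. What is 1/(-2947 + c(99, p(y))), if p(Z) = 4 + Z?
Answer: -1/2995 ≈ -0.00033389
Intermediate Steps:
c(W, l) = -48 (c(W, l) = 6 - 1*54 = 6 - 54 = -48)
1/(-2947 + c(99, p(y))) = 1/(-2947 - 48) = 1/(-2995) = -1/2995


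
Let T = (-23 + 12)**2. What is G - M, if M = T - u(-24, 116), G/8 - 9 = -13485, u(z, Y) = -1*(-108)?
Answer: -107821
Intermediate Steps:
u(z, Y) = 108
T = 121 (T = (-11)**2 = 121)
G = -107808 (G = 72 + 8*(-13485) = 72 - 107880 = -107808)
M = 13 (M = 121 - 1*108 = 121 - 108 = 13)
G - M = -107808 - 1*13 = -107808 - 13 = -107821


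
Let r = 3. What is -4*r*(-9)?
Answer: 108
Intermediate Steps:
-4*r*(-9) = -4*3*(-9) = -12*(-9) = 108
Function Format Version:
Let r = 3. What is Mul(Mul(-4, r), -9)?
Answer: 108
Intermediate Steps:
Mul(Mul(-4, r), -9) = Mul(Mul(-4, 3), -9) = Mul(-12, -9) = 108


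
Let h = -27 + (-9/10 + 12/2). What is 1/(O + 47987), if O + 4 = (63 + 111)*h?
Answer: 5/220862 ≈ 2.2639e-5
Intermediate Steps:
h = -219/10 (h = -27 + (-9*⅒ + 12*(½)) = -27 + (-9/10 + 6) = -27 + 51/10 = -219/10 ≈ -21.900)
O = -19073/5 (O = -4 + (63 + 111)*(-219/10) = -4 + 174*(-219/10) = -4 - 19053/5 = -19073/5 ≈ -3814.6)
1/(O + 47987) = 1/(-19073/5 + 47987) = 1/(220862/5) = 5/220862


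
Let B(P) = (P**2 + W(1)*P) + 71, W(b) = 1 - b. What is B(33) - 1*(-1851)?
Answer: 3011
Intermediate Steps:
B(P) = 71 + P**2 (B(P) = (P**2 + (1 - 1*1)*P) + 71 = (P**2 + (1 - 1)*P) + 71 = (P**2 + 0*P) + 71 = (P**2 + 0) + 71 = P**2 + 71 = 71 + P**2)
B(33) - 1*(-1851) = (71 + 33**2) - 1*(-1851) = (71 + 1089) + 1851 = 1160 + 1851 = 3011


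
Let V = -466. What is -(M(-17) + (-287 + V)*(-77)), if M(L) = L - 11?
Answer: -57953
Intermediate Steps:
M(L) = -11 + L
-(M(-17) + (-287 + V)*(-77)) = -((-11 - 17) + (-287 - 466)*(-77)) = -(-28 - 753*(-77)) = -(-28 + 57981) = -1*57953 = -57953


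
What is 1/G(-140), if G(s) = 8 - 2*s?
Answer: 1/288 ≈ 0.0034722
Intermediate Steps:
1/G(-140) = 1/(8 - 2*(-140)) = 1/(8 + 280) = 1/288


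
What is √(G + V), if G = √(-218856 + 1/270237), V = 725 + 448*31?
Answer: √(1067158692537597 + 270237*I*√15982623883532427)/270237 ≈ 120.9 + 1.9347*I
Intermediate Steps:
V = 14613 (V = 725 + 13888 = 14613)
G = I*√15982623883532427/270237 (G = √(-218856 + 1/270237) = √(-59142988871/270237) = I*√15982623883532427/270237 ≈ 467.82*I)
√(G + V) = √(I*√15982623883532427/270237 + 14613) = √(14613 + I*√15982623883532427/270237)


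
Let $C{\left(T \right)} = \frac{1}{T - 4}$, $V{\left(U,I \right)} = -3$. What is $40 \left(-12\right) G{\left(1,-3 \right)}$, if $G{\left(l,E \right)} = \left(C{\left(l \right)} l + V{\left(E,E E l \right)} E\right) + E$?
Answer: $-2720$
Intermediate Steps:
$C{\left(T \right)} = \frac{1}{-4 + T}$
$G{\left(l,E \right)} = - 2 E + \frac{l}{-4 + l}$ ($G{\left(l,E \right)} = \left(\frac{l}{-4 + l} - 3 E\right) + E = \left(- 3 E + \frac{l}{-4 + l}\right) + E = - 2 E + \frac{l}{-4 + l}$)
$40 \left(-12\right) G{\left(1,-3 \right)} = 40 \left(-12\right) \frac{1 - - 6 \left(-4 + 1\right)}{-4 + 1} = - 480 \frac{1 - \left(-6\right) \left(-3\right)}{-3} = - 480 \left(- \frac{1 - 18}{3}\right) = - 480 \left(\left(- \frac{1}{3}\right) \left(-17\right)\right) = \left(-480\right) \frac{17}{3} = -2720$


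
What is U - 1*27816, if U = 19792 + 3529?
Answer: -4495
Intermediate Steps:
U = 23321
U - 1*27816 = 23321 - 1*27816 = 23321 - 27816 = -4495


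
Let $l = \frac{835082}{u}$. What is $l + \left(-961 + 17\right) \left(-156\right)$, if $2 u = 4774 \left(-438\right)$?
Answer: $\frac{76982280251}{522753} \approx 1.4726 \cdot 10^{5}$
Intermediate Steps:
$u = -1045506$ ($u = \frac{4774 \left(-438\right)}{2} = \frac{1}{2} \left(-2091012\right) = -1045506$)
$l = - \frac{417541}{522753}$ ($l = \frac{835082}{-1045506} = 835082 \left(- \frac{1}{1045506}\right) = - \frac{417541}{522753} \approx -0.79873$)
$l + \left(-961 + 17\right) \left(-156\right) = - \frac{417541}{522753} + \left(-961 + 17\right) \left(-156\right) = - \frac{417541}{522753} - -147264 = - \frac{417541}{522753} + 147264 = \frac{76982280251}{522753}$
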